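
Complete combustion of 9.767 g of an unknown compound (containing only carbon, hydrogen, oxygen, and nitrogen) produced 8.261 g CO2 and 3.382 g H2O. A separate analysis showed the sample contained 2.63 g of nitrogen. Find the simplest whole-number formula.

C2H4N2O3

mol C = 8.261 / 44.01 = 0.1877; mass C = 0.1877 × 12.01 = 2.254 g
mol H = 2 × (3.382 / 18.02) = 0.3754; mass H = 0.3754 × 1.008 = 0.3784 g
mol N = 2.63 / 14.01 = 0.1877
mass O = 9.767 − (5.263) = 4.504 g → mol O = 0.2815
Smallest is C at 0.1877 mol; normalising gives C 1.000, H 2.000, N 1.000, O 1.500
Scaling by 2: C 2.00, H 4.00, N 2.00, O 3.00 → C2H4N2O3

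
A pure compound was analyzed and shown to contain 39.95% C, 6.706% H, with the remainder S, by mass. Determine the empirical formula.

Assume 100 g: 39.95 g C, 6.706 g H, 53.344 g S.
Moles — C: 39.95 / 12.01 = 3.326 mol; H: 6.706 / 1.008 = 6.653 mol; S: 53.344 / 32.07 = 1.663 mol
Ratios (÷ 1.663): C 2.000, H 4.000, S 1.000
Ratio ≈ 2:4:1, so the empirical formula is C2H4S

C2H4S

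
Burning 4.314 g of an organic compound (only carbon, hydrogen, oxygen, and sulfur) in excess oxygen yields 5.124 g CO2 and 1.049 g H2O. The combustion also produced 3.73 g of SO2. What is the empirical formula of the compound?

mol C = 5.124 / 44.01 = 0.1164; mass C = 0.1164 × 12.01 = 1.398 g
mol H = 2 × (1.049 / 18.02) = 0.1164; mass H = 0.1164 × 1.008 = 0.1174 g
mol S = 3.73 / 64.07 = 0.05822; mass S = 1.867 g
mass O = 4.314 − (3.383) = 0.9313 g → mol O = 0.05821
Divide by the smallest (0.05821 mol O): C 2.000, H 2.000, O 1.000, S 1.000
→ C2H2OS

C2H2OS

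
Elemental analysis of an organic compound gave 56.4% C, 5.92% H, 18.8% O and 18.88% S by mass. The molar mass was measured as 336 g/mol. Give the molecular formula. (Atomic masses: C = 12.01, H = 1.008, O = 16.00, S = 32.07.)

Assume 100 g: 56.4 g C, 5.92 g H, 18.8 g O, 18.88 g S.
C: 56.4 g ÷ 12.01 g/mol = 4.696 mol
H: 5.92 g ÷ 1.008 g/mol = 5.873 mol
O: 18.8 g ÷ 16.00 g/mol = 1.175 mol
S: 18.88 g ÷ 32.07 g/mol = 0.5887 mol
Smallest is S at 0.5887 mol; normalising gives C 7.977, H 9.976, O 1.996, S 1.000
Ratio ≈ 8:10:2:1, so the empirical formula is C8H10O2S
Empirical-formula mass = 170.23 g/mol
n = 336 / 170.23 = 1.97 ≈ 2
Molecular formula = (C8H10O2S)×2 = C16H20O4S2

C16H20O4S2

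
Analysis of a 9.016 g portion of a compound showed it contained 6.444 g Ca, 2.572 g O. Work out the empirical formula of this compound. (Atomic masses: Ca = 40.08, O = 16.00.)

n(Ca) = 6.444/40.08 = 0.1608, n(O) = 2.572/16.00 = 0.1608
Divide by the smallest (0.1608 mol O): Ca 1.000, O 1.000
→ CaO

CaO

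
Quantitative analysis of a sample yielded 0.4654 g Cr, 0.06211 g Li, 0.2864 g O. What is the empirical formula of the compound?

CrLiO2

Cr: 0.4654 g ÷ 52.00 g/mol = 0.00895 mol
Li: 0.06211 g ÷ 6.94 g/mol = 0.00895 mol
O: 0.2864 g ÷ 16.00 g/mol = 0.0179 mol
Smallest is Li at 0.00895 mol; normalising gives Cr 1.000, Li 1.000, O 2.000
≈ 1:1:2 → CrLiO2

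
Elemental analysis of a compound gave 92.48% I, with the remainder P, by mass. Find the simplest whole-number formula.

Assume 100 g: 92.48 g I, 7.52 g P.
n(I) = 92.48/126.90 = 0.7288, n(P) = 7.52/30.97 = 0.2428
Ratios (÷ 0.2428): I 3.001, P 1.000
Ratio ≈ 3:1, so the empirical formula is I3P

I3P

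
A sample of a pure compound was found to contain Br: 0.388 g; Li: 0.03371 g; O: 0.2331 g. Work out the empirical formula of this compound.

Br: 0.388 g ÷ 79.90 g/mol = 0.004856 mol
Li: 0.03371 g ÷ 6.94 g/mol = 0.004857 mol
O: 0.2331 g ÷ 16.00 g/mol = 0.01457 mol
Ratios (÷ 0.004856): Br 1.000, Li 1.000, O 3.000
→ BrLiO3

BrLiO3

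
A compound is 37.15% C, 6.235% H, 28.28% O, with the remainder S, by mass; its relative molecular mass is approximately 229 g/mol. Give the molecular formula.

C7H14O4S2

Assume 100 g: 37.15 g C, 6.235 g H, 28.28 g O, 28.335 g S.
Moles — C: 37.15 / 12.01 = 3.093 mol; H: 6.235 / 1.008 = 6.186 mol; O: 28.28 / 16.00 = 1.768 mol; S: 28.335 / 32.07 = 0.8835 mol
Ratios (÷ 0.8835): C 3.501, H 7.001, O 2.000, S 1.000
Multiply by 2: C 7.00, H 14.00, O 4.00, S 2.00 → C7H14O4S2
Empirical-formula mass = 226.32 g/mol
n = 229 / 226.32 = 1.01 ≈ 1
Molecular formula = empirical formula = C7H14O4S2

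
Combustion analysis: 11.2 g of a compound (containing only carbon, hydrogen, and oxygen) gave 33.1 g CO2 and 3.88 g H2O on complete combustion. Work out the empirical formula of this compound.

C7H4O

mol C = 33.1 / 44.01 = 0.7521; mass C = 0.7521 × 12.01 = 9.033 g
mol H = 2 × (3.88 / 18.02) = 0.4306; mass H = 0.4306 × 1.008 = 0.4341 g
mass O = 11.2 − (9.467) = 1.733 g → mol O = 0.1083
Smallest is O at 0.1083 mol; normalising gives C 6.943, H 3.975, O 1.000
→ C7H4O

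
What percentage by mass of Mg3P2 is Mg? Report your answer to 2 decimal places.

Molar mass = 3(24.31) + 2(30.97) = 134.870 g/mol
Mass of Mg per mole = 3 × 24.31 = 72.930 g
% Mg = 72.930 / 134.870 × 100 = 54.07%

54.07%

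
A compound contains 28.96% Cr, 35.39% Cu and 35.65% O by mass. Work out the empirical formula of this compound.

CrCuO4

Assume 100 g: 28.96 g Cr, 35.39 g Cu, 35.65 g O.
Cr: 28.96 g ÷ 52.00 g/mol = 0.5569 mol
Cu: 35.39 g ÷ 63.55 g/mol = 0.5569 mol
O: 35.65 g ÷ 16.00 g/mol = 2.228 mol
Smallest is Cu at 0.5569 mol; normalising gives Cr 1.000, Cu 1.000, O 4.001
Ratio ≈ 1:1:4, so the empirical formula is CrCuO4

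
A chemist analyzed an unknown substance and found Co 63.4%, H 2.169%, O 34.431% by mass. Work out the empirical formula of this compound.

Assume 100 g: 63.4 g Co, 2.169 g H, 34.431 g O.
Moles — Co: 63.4 / 58.93 = 1.076 mol; H: 2.169 / 1.008 = 2.152 mol; O: 34.431 / 16.00 = 2.152 mol
Divide by the smallest (1.076 mol Co): Co 1.000, H 2.000, O 2.000
≈ 1:2:2 → CoH2O2

CoH2O2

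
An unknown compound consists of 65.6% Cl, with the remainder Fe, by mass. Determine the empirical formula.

Assume 100 g: 65.6 g Cl, 34.4 g Fe.
n(Cl) = 65.6/35.45 = 1.85, n(Fe) = 34.4/55.85 = 0.6159
Smallest is Fe at 0.6159 mol; normalising gives Cl 3.004, Fe 1.000
→ Cl3Fe

Cl3Fe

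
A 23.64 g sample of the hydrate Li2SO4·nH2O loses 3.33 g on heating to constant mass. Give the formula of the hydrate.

Li2SO4·H2O

Mass of anhydrous Li2SO4 = 23.64 − 3.33 = 20.31 g
mol H2O = 3.33 / 18.02 = 0.1848
Molar mass of Li2SO4 = 109.95 g/mol → mol Li2SO4 = 20.31 / 109.95 = 0.1847
n = 0.1848 / 0.1847 = 1.00 ≈ 1 → Li2SO4·H2O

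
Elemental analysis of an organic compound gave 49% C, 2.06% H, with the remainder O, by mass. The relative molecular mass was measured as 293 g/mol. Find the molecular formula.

C12H6O9

Assume 100 g: 49 g C, 2.06 g H, 48.94 g O.
n(C) = 49/12.01 = 4.08, n(H) = 2.06/1.008 = 2.044, n(O) = 48.94/16.00 = 3.059
Divide by the smallest (2.044 mol H): C 1.996, H 1.000, O 1.497
Scaling by 2: C 3.99, H 2.00, O 2.99 → C4H2O3
Empirical-formula mass = 98.06 g/mol
n = 293 / 98.06 = 2.99 ≈ 3
Molecular formula = (C4H2O3)×3 = C12H6O9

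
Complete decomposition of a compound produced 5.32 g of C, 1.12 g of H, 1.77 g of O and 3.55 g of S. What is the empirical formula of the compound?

C4H10OS

C: 5.32 g ÷ 12.01 g/mol = 0.443 mol
H: 1.12 g ÷ 1.008 g/mol = 1.111 mol
O: 1.77 g ÷ 16.00 g/mol = 0.1106 mol
S: 3.55 g ÷ 32.07 g/mol = 0.1107 mol
Smallest is O at 0.1106 mol; normalising gives C 4.004, H 10.044, O 1.000, S 1.001
→ C4H10OS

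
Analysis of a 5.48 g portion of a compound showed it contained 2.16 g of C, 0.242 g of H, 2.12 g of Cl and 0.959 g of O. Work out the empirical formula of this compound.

C: 2.16 g ÷ 12.01 g/mol = 0.1799 mol
H: 0.242 g ÷ 1.008 g/mol = 0.2401 mol
Cl: 2.12 g ÷ 35.45 g/mol = 0.0598 mol
O: 0.959 g ÷ 16.00 g/mol = 0.05994 mol
Smallest is Cl at 0.0598 mol; normalising gives C 3.007, H 4.015, Cl 1.000, O 1.002
≈ 3:4:1:1 → C3H4ClO

C3H4ClO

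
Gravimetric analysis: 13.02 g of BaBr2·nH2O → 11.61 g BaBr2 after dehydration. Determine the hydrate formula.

BaBr2·2H2O

Mass of water lost = 13.02 − 11.61 = 1.41 g → 1.41 / 18.02 = 0.07825 mol H2O
Molar mass of BaBr2 = 297.13 g/mol → mol BaBr2 = 11.61 / 297.13 = 0.03907
n = 0.07825 / 0.03907 = 2.00 ≈ 2 → BaBr2·2H2O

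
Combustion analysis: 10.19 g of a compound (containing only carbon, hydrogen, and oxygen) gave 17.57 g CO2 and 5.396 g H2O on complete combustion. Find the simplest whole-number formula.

C4H6O3

mol C = 17.57 / 44.01 = 0.3992; mass C = 0.3992 × 12.01 = 4.795 g
mol H = 2 × (5.396 / 18.02) = 0.5989; mass H = 0.5989 × 1.008 = 0.6037 g
mass O = 10.19 − (5.398) = 4.792 g → mol O = 0.2995
Smallest is O at 0.2995 mol; normalising gives C 1.333, H 2.000, O 1.000
×3: C 4.00, H 6.00, O 3.00 → C4H6O3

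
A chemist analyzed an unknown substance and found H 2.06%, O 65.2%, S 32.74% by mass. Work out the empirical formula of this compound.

H2O4S

Assume 100 g: 2.06 g H, 65.2 g O, 32.74 g S.
n(H) = 2.06/1.008 = 2.044, n(O) = 65.2/16.00 = 4.075, n(S) = 32.74/32.07 = 1.021
Divide by the smallest (1.021 mol S): H 2.002, O 3.992, S 1.000
≈ 2:4:1 → H2O4S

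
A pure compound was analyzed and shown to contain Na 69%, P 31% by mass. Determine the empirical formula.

Na3P

Assume 100 g: 69 g Na, 31 g P.
n(Na) = 69/22.99 = 3.001, n(P) = 31/30.97 = 1.001
Smallest is P at 1.001 mol; normalising gives Na 2.998, P 1.000
≈ 3:1 → Na3P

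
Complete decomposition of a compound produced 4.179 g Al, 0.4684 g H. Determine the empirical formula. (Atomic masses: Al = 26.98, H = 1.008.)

n(Al) = 4.179/26.98 = 0.1549, n(H) = 0.4684/1.008 = 0.4647
Ratios (÷ 0.1549): Al 1.000, H 3.000
→ AlH3

AlH3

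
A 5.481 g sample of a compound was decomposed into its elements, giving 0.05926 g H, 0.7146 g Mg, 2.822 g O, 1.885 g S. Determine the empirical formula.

H2MgO6S2

n(H) = 0.05926/1.008 = 0.05879, n(Mg) = 0.7146/24.31 = 0.0294, n(O) = 2.822/16.00 = 0.1764, n(S) = 1.885/32.07 = 0.05878
Smallest is Mg at 0.0294 mol; normalising gives H 2.000, Mg 1.000, O 6.000, S 2.000
→ H2MgO6S2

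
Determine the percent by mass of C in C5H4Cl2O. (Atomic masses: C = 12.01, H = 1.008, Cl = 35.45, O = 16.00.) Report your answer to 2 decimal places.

39.77%

Molar mass = 5(12.01) + 4(1.008) + 2(35.45) + 1(16.00) = 150.982 g/mol
Mass of C per mole = 5 × 12.01 = 60.050 g
% C = 60.050 / 150.982 × 100 = 39.77%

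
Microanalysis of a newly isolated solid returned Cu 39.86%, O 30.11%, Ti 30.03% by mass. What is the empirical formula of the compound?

Assume 100 g: 39.86 g Cu, 30.11 g O, 30.03 g Ti.
n(Cu) = 39.86/63.55 = 0.6272, n(O) = 30.11/16.00 = 1.882, n(Ti) = 30.03/47.87 = 0.6273
Ratios (÷ 0.6272): Cu 1.000, O 3.000, Ti 1.000
≈ 1:3:1 → CuO3Ti

CuO3Ti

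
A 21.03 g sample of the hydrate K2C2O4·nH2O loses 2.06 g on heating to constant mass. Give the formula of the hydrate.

K2C2O4·H2O

Mass of anhydrous K2C2O4 = 21.03 − 2.06 = 18.97 g
mol H2O = 2.06 / 18.02 = 0.1143
Molar mass of K2C2O4 = 166.22 g/mol → mol K2C2O4 = 18.97 / 166.22 = 0.1141
n = 0.1143 / 0.1141 = 1.00 ≈ 1 → K2C2O4·H2O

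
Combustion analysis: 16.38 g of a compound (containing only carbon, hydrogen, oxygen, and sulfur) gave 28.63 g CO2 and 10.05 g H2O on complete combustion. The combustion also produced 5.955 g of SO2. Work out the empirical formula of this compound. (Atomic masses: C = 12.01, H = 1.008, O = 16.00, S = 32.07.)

C7H12O3S

mol C = 28.63 / 44.01 = 0.6505; mass C = 0.6505 × 12.01 = 7.813 g
mol H = 2 × (10.05 / 18.02) = 1.115; mass H = 1.115 × 1.008 = 1.124 g
mol S = 5.955 / 64.07 = 0.09295; mass S = 2.981 g
mass O = 16.38 − (11.92) = 4.462 g → mol O = 0.2789
Smallest is S at 0.09295 mol; normalising gives C 6.999, H 12.001, O 3.000, S 1.000
Ratio ≈ 7:12:3:1, so the empirical formula is C7H12O3S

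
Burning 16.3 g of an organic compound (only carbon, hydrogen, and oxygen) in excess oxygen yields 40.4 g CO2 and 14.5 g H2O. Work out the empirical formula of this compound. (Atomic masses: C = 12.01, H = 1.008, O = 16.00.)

mol C = 40.4 / 44.01 = 0.9180; mass C = 0.9180 × 12.01 = 11.02 g
mol H = 2 × (14.5 / 18.02) = 1.609; mass H = 1.609 × 1.008 = 1.622 g
mass O = 16.3 − (12.65) = 3.653 g → mol O = 0.2283
Smallest is O at 0.2283 mol; normalising gives C 4.021, H 7.049, O 1.000
≈ 4:7:1 → C4H7O

C4H7O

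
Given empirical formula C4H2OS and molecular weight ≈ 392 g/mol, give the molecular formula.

Empirical-formula mass = 98.13 g/mol
n = 392 / 98.13 = 3.99 ≈ 4
Molecular formula = (C4H2OS)4 = C16H8O4S4

C16H8O4S4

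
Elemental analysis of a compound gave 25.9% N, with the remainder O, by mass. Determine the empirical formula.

Assume 100 g: 25.9 g N, 74.1 g O.
N: 25.9 g ÷ 14.01 g/mol = 1.849 mol
O: 74.1 g ÷ 16.00 g/mol = 4.631 mol
Divide by the smallest (1.849 mol N): N 1.000, O 2.505
Multiply by 2: N 2.00, O 5.01 → N2O5

N2O5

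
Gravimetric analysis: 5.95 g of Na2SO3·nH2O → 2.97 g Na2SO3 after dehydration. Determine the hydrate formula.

Mass of water lost = 5.95 − 2.97 = 2.98 g → 2.98 / 18.02 = 0.1654 mol H2O
Molar mass of Na2SO3 = 126.05 g/mol → mol Na2SO3 = 2.97 / 126.05 = 0.02356
n = 0.1654 / 0.02356 = 7.02 ≈ 7 → Na2SO3·7H2O

Na2SO3·7H2O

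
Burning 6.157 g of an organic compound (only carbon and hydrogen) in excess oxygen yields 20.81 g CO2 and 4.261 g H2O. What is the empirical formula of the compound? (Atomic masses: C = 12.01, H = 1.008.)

mol C = 20.81 / 44.01 = 0.4728; mass C = 0.4728 × 12.01 = 5.679 g
mol H = 2 × (4.261 / 18.02) = 0.4729; mass H = 0.4729 × 1.008 = 0.4767 g
Divide by the smallest (0.4728 mol C): C 1.000, H 1.000
≈ 1:1 → CH

CH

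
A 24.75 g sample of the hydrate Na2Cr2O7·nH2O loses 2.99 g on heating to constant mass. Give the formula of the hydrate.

Na2Cr2O7·2H2O

Mass of anhydrous Na2Cr2O7 = 24.75 − 2.99 = 21.76 g
mol H2O = 2.99 / 18.02 = 0.1659
Molar mass of Na2Cr2O7 = 261.98 g/mol → mol Na2Cr2O7 = 21.76 / 261.98 = 0.08306
n = 0.1659 / 0.08306 = 2.00 ≈ 2 → Na2Cr2O7·2H2O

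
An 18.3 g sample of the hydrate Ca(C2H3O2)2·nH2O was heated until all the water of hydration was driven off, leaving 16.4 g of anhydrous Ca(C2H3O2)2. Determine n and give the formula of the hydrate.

Mass of water lost = 18.3 − 16.4 = 1.9 g → 1.9 / 18.02 = 0.1054 mol H2O
Molar mass of Ca(C2H3O2)2 = 158.17 g/mol → mol Ca(C2H3O2)2 = 16.4 / 158.17 = 0.1037
n = 0.1054 / 0.1037 = 1.02 ≈ 1 → Ca(C2H3O2)2·H2O

Ca(C2H3O2)2·H2O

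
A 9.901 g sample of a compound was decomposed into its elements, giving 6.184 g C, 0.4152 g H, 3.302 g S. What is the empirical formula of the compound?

C5H4S

C: 6.184 g ÷ 12.01 g/mol = 0.5149 mol
H: 0.4152 g ÷ 1.008 g/mol = 0.4119 mol
S: 3.302 g ÷ 32.07 g/mol = 0.103 mol
Ratios (÷ 0.103): C 5.001, H 4.001, S 1.000
→ C5H4S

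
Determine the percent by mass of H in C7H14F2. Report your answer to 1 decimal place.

Molar mass = 7(12.01) + 14(1.008) + 2(19.00) = 136.182 g/mol
Mass of H per mole = 14 × 1.008 = 14.112 g
% H = 14.112 / 136.182 × 100 = 10.4%

10.4%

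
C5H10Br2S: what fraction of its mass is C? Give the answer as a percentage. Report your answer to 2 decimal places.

Molar mass = 5(12.01) + 10(1.008) + 2(79.90) + 1(32.07) = 262.000 g/mol
Mass of C per mole = 5 × 12.01 = 60.050 g
% C = 60.050 / 262.000 × 100 = 22.92%

22.92%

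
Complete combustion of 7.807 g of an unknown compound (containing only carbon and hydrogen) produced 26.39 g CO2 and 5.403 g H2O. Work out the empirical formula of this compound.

CH

mol C = 26.39 / 44.01 = 0.5996; mass C = 0.5996 × 12.01 = 7.202 g
mol H = 2 × (5.403 / 18.02) = 0.5997; mass H = 0.5997 × 1.008 = 0.6045 g
Divide by the smallest (0.5996 mol C): C 1.000, H 1.000
Ratio ≈ 1:1, so the empirical formula is CH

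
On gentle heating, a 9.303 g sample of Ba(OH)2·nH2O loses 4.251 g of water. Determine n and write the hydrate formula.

Ba(OH)2·8H2O

Mass of anhydrous Ba(OH)2 = 9.303 − 4.251 = 5.052 g
mol H2O = 4.251 / 18.02 = 0.2359
Molar mass of Ba(OH)2 = 171.35 g/mol → mol Ba(OH)2 = 5.052 / 171.35 = 0.02948
n = 0.2359 / 0.02948 = 8.00 ≈ 8 → Ba(OH)2·8H2O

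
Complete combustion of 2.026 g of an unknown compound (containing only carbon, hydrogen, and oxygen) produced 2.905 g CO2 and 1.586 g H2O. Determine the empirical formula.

mol C = 2.905 / 44.01 = 0.06601; mass C = 0.06601 × 12.01 = 0.7928 g
mol H = 2 × (1.586 / 18.02) = 0.1760; mass H = 0.1760 × 1.008 = 0.1774 g
mass O = 2.026 − (0.9702) = 1.056 g → mol O = 0.06599
Smallest is O at 0.06599 mol; normalising gives C 1.000, H 2.668, O 1.000
×3: C 3.00, H 8.00, O 3.00 → C3H8O3

C3H8O3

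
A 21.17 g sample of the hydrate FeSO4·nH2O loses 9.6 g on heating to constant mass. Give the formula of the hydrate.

Mass of anhydrous FeSO4 = 21.17 − 9.6 = 11.57 g
mol H2O = 9.6 / 18.02 = 0.5327
Molar mass of FeSO4 = 151.92 g/mol → mol FeSO4 = 11.57 / 151.92 = 0.07616
n = 0.5327 / 0.07616 = 7.00 ≈ 7 → FeSO4·7H2O

FeSO4·7H2O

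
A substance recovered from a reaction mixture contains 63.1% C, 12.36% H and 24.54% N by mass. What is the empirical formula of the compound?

Assume 100 g: 63.1 g C, 12.36 g H, 24.54 g N.
C: 63.1 g ÷ 12.01 g/mol = 5.254 mol
H: 12.36 g ÷ 1.008 g/mol = 12.26 mol
N: 24.54 g ÷ 14.01 g/mol = 1.752 mol
Divide by the smallest (1.752 mol N): C 3.000, H 7.000, N 1.000
→ C3H7N

C3H7N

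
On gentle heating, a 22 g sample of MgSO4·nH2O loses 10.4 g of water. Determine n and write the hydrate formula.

Mass of anhydrous MgSO4 = 22 − 10.4 = 11.6 g
mol H2O = 10.4 / 18.02 = 0.5771
Molar mass of MgSO4 = 120.38 g/mol → mol MgSO4 = 11.6 / 120.38 = 0.09636
n = 0.5771 / 0.09636 = 5.99 ≈ 6 → MgSO4·6H2O

MgSO4·6H2O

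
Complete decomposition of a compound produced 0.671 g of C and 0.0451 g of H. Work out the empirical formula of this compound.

C5H4

C: 0.671 g ÷ 12.01 g/mol = 0.05587 mol
H: 0.0451 g ÷ 1.008 g/mol = 0.04474 mol
Divide by the smallest (0.04474 mol H): C 1.249, H 1.000
×4: C 4.99, H 4.00 → C5H4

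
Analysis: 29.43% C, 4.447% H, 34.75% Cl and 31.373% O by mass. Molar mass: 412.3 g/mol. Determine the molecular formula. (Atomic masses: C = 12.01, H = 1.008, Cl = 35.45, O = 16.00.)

C10H18Cl4O8

Assume 100 g: 29.43 g C, 4.447 g H, 34.75 g Cl, 31.373 g O.
n(C) = 29.43/12.01 = 2.45, n(H) = 4.447/1.008 = 4.412, n(Cl) = 34.75/35.45 = 0.9803, n(O) = 31.373/16.00 = 1.961
Smallest is Cl at 0.9803 mol; normalising gives C 2.500, H 4.501, Cl 1.000, O 2.000
Scaling by 2: C 5.00, H 9.00, Cl 2.00, O 4.00 → C5H9Cl2O4
Empirical-formula mass = 204.02 g/mol
n = 412.3 / 204.02 = 2.02 ≈ 2
Molecular formula = (C5H9Cl2O4)×2 = C10H18Cl4O8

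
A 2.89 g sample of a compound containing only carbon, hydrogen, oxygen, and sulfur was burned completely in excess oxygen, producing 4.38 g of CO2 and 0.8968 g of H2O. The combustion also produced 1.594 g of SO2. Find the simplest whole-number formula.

C4H4O2S

mol C = 4.38 / 44.01 = 0.09952; mass C = 0.09952 × 12.01 = 1.195 g
mol H = 2 × (0.8968 / 18.02) = 0.09953; mass H = 0.09953 × 1.008 = 0.1003 g
mol S = 1.594 / 64.07 = 0.02488; mass S = 0.7979 g
mass O = 2.89 − (2.093) = 0.7965 g → mol O = 0.04978
Smallest is S at 0.02488 mol; normalising gives C 4.000, H 4.001, O 2.001, S 1.000
Ratio ≈ 4:4:2:1, so the empirical formula is C4H4O2S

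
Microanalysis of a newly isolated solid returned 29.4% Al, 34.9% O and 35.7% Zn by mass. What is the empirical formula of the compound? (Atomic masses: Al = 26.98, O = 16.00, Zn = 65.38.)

Assume 100 g: 29.4 g Al, 34.9 g O, 35.7 g Zn.
n(Al) = 29.4/26.98 = 1.09, n(O) = 34.9/16.00 = 2.181, n(Zn) = 35.7/65.38 = 0.546
Smallest is Zn at 0.546 mol; normalising gives Al 1.996, O 3.995, Zn 1.000
→ Al2O4Zn

Al2O4Zn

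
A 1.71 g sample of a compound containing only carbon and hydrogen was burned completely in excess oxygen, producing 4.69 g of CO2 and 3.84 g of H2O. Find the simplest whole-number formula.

CH4

mol C = 4.69 / 44.01 = 0.1066; mass C = 0.1066 × 12.01 = 1.280 g
mol H = 2 × (3.84 / 18.02) = 0.4262; mass H = 0.4262 × 1.008 = 0.4296 g
Ratios (÷ 0.1066): C 1.000, H 3.999
→ CH4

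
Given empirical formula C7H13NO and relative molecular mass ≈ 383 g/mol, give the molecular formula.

C21H39N3O3

Empirical-formula mass = 127.18 g/mol
n = 383 / 127.18 = 3.01 ≈ 3
Molecular formula = (C7H13NO)3 = C21H39N3O3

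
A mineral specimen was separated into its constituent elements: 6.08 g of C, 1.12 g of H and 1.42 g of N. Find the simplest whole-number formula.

n(C) = 6.08/12.01 = 0.5062, n(H) = 1.12/1.008 = 1.111, n(N) = 1.42/14.01 = 0.1014
Ratios (÷ 0.1014): C 4.995, H 10.962, N 1.000
→ C5H11N

C5H11N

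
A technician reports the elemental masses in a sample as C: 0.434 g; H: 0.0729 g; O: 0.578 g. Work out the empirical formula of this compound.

n(C) = 0.434/12.01 = 0.03614, n(H) = 0.0729/1.008 = 0.07232, n(O) = 0.578/16.00 = 0.03612
Divide by the smallest (0.03612 mol O): C 1.000, H 2.002, O 1.000
Ratio ≈ 1:2:1, so the empirical formula is CH2O

CH2O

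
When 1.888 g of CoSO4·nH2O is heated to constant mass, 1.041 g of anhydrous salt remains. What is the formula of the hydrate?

Mass of water lost = 1.888 − 1.041 = 0.847 g → 0.847 / 18.02 = 0.047 mol H2O
Molar mass of CoSO4 = 155.00 g/mol → mol CoSO4 = 1.041 / 155.00 = 0.006716
n = 0.047 / 0.006716 = 7.00 ≈ 7 → CoSO4·7H2O

CoSO4·7H2O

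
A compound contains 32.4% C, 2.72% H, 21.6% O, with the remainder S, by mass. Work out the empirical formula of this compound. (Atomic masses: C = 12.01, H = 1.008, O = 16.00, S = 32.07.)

Assume 100 g: 32.4 g C, 2.72 g H, 21.6 g O, 43.28 g S.
C: 32.4 g ÷ 12.01 g/mol = 2.698 mol
H: 2.72 g ÷ 1.008 g/mol = 2.698 mol
O: 21.6 g ÷ 16.00 g/mol = 1.35 mol
S: 43.28 g ÷ 32.07 g/mol = 1.35 mol
Ratios (÷ 1.35): C 1.999, H 1.999, O 1.000, S 1.000
Ratio ≈ 2:2:1:1, so the empirical formula is C2H2OS

C2H2OS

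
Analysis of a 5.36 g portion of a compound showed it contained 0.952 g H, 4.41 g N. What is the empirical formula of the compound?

H3N

H: 0.952 g ÷ 1.008 g/mol = 0.9444 mol
N: 4.41 g ÷ 14.01 g/mol = 0.3148 mol
Ratios (÷ 0.3148): H 3.000, N 1.000
Ratio ≈ 3:1, so the empirical formula is H3N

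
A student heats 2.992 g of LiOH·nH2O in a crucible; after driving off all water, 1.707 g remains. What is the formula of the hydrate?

LiOH·H2O

Mass of water lost = 2.992 − 1.707 = 1.285 g → 1.285 / 18.02 = 0.07131 mol H2O
Molar mass of LiOH = 23.95 g/mol → mol LiOH = 1.707 / 23.95 = 0.07128
n = 0.07131 / 0.07128 = 1.00 ≈ 1 → LiOH·H2O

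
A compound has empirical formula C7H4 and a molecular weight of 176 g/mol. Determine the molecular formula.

C14H8

Empirical-formula mass = 88.10 g/mol
n = 176 / 88.10 = 2.00 ≈ 2
Molecular formula = (C7H4)2 = C14H8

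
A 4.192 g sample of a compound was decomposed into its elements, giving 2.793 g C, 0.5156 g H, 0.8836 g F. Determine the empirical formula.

C5H11F

C: 2.793 g ÷ 12.01 g/mol = 0.2326 mol
H: 0.5156 g ÷ 1.008 g/mol = 0.5115 mol
F: 0.8836 g ÷ 19.00 g/mol = 0.04651 mol
Smallest is F at 0.04651 mol; normalising gives C 5.001, H 10.999, F 1.000
Ratio ≈ 5:11:1, so the empirical formula is C5H11F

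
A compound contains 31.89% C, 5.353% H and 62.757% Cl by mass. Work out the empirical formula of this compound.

C3H6Cl2

Assume 100 g: 31.89 g C, 5.353 g H, 62.757 g Cl.
Moles — C: 31.89 / 12.01 = 2.655 mol; H: 5.353 / 1.008 = 5.311 mol; Cl: 62.757 / 35.45 = 1.77 mol
Smallest is Cl at 1.77 mol; normalising gives C 1.500, H 3.000, Cl 1.000
Scaling by 2: C 3.00, H 6.00, Cl 2.00 → C3H6Cl2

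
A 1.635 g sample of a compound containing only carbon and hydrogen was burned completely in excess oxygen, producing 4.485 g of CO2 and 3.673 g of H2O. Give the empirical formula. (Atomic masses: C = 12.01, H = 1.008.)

CH4

mol C = 4.485 / 44.01 = 0.1019; mass C = 0.1019 × 12.01 = 1.224 g
mol H = 2 × (3.673 / 18.02) = 0.4077; mass H = 0.4077 × 1.008 = 0.4109 g
Smallest is C at 0.1019 mol; normalising gives C 1.000, H 4.000
Ratio ≈ 1:4, so the empirical formula is CH4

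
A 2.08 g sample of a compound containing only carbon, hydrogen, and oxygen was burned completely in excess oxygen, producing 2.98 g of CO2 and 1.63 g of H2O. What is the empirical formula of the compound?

mol C = 2.98 / 44.01 = 0.06771; mass C = 0.06771 × 12.01 = 0.8132 g
mol H = 2 × (1.63 / 18.02) = 0.1809; mass H = 0.1809 × 1.008 = 0.1824 g
mass O = 2.08 − (0.9956) = 1.084 g → mol O = 0.06778
Divide by the smallest (0.06771 mol C): C 1.000, H 2.672, O 1.001
Scaling by 3: C 3.00, H 8.02, O 3.00 → C3H8O3

C3H8O3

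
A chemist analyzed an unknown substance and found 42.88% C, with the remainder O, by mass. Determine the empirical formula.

CO

Assume 100 g: 42.88 g C, 57.12 g O.
n(C) = 42.88/12.01 = 3.57, n(O) = 57.12/16.00 = 3.57
Smallest is O at 3.57 mol; normalising gives C 1.000, O 1.000
≈ 1:1 → CO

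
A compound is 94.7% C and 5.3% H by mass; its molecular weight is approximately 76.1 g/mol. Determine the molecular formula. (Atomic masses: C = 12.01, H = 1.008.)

Assume 100 g: 94.7 g C, 5.3 g H.
n(C) = 94.7/12.01 = 7.885, n(H) = 5.3/1.008 = 5.258
Divide by the smallest (5.258 mol H): C 1.500, H 1.000
Scaling by 2: C 3.00, H 2.00 → C3H2
Empirical-formula mass = 38.05 g/mol
n = 76.1 / 38.05 = 2.00 ≈ 2
Molecular formula = (C3H2)×2 = C6H4

C6H4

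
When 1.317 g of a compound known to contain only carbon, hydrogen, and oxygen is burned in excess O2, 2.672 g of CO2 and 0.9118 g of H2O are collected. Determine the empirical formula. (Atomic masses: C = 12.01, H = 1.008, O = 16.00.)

C6H10O3

mol C = 2.672 / 44.01 = 0.06071; mass C = 0.06071 × 12.01 = 0.7292 g
mol H = 2 × (0.9118 / 18.02) = 0.1012; mass H = 0.1012 × 1.008 = 0.1020 g
mass O = 1.317 − (0.8312) = 0.4858 g → mol O = 0.03036
Ratios (÷ 0.03036): C 2.000, H 3.333, O 1.000
×3: C 6.00, H 10.00, O 3.00 → C6H10O3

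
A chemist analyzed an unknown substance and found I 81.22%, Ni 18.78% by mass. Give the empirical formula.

I2Ni

Assume 100 g: 81.22 g I, 18.78 g Ni.
I: 81.22 g ÷ 126.90 g/mol = 0.64 mol
Ni: 18.78 g ÷ 58.69 g/mol = 0.32 mol
Ratios (÷ 0.32): I 2.000, Ni 1.000
Ratio ≈ 2:1, so the empirical formula is I2Ni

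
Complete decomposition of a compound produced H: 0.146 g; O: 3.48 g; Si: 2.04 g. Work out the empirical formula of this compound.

H2O3Si

n(H) = 0.146/1.008 = 0.1448, n(O) = 3.48/16.00 = 0.2175, n(Si) = 2.04/28.09 = 0.07262
Divide by the smallest (0.07262 mol Si): H 1.994, O 2.995, Si 1.000
Ratio ≈ 2:3:1, so the empirical formula is H2O3Si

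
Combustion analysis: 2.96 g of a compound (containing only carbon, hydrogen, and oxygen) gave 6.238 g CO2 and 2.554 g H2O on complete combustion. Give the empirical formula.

C7H14O3

mol C = 6.238 / 44.01 = 0.1417; mass C = 0.1417 × 12.01 = 1.702 g
mol H = 2 × (2.554 / 18.02) = 0.2835; mass H = 0.2835 × 1.008 = 0.2857 g
mass O = 2.96 − (1.988) = 0.9720 g → mol O = 0.06075
Smallest is O at 0.06075 mol; normalising gives C 2.333, H 4.666, O 1.000
×3: C 7.00, H 14.00, O 3.00 → C7H14O3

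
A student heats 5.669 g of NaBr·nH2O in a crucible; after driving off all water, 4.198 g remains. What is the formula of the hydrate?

Mass of water lost = 5.669 − 4.198 = 1.471 g → 1.471 / 18.02 = 0.08163 mol H2O
Molar mass of NaBr = 102.89 g/mol → mol NaBr = 4.198 / 102.89 = 0.0408
n = 0.08163 / 0.0408 = 2.00 ≈ 2 → NaBr·2H2O

NaBr·2H2O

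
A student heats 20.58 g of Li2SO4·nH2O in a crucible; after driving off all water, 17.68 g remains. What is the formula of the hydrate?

Li2SO4·H2O

Mass of water lost = 20.58 − 17.68 = 2.9 g → 2.9 / 18.02 = 0.1609 mol H2O
Molar mass of Li2SO4 = 109.95 g/mol → mol Li2SO4 = 17.68 / 109.95 = 0.1608
n = 0.1609 / 0.1608 = 1.00 ≈ 1 → Li2SO4·H2O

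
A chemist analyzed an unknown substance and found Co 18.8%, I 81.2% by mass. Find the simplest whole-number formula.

Assume 100 g: 18.8 g Co, 81.2 g I.
Co: 18.8 g ÷ 58.93 g/mol = 0.319 mol
I: 81.2 g ÷ 126.90 g/mol = 0.6399 mol
Ratios (÷ 0.319): Co 1.000, I 2.006
Ratio ≈ 1:2, so the empirical formula is CoI2

CoI2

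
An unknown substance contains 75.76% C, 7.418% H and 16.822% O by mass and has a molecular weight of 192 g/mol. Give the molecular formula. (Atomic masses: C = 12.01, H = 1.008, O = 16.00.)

Assume 100 g: 75.76 g C, 7.418 g H, 16.822 g O.
C: 75.76 g ÷ 12.01 g/mol = 6.308 mol
H: 7.418 g ÷ 1.008 g/mol = 7.359 mol
O: 16.822 g ÷ 16.00 g/mol = 1.051 mol
Ratios (÷ 1.051): C 6.000, H 7.000, O 1.000
Ratio ≈ 6:7:1, so the empirical formula is C6H7O
Empirical-formula mass = 95.12 g/mol
n = 192 / 95.12 = 2.02 ≈ 2
Molecular formula = (C6H7O)×2 = C12H14O2

C12H14O2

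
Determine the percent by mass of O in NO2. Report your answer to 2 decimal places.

69.55%

Molar mass = 1(14.01) + 2(16.00) = 46.010 g/mol
Mass of O per mole = 2 × 16.00 = 32.000 g
% O = 32.000 / 46.010 × 100 = 69.55%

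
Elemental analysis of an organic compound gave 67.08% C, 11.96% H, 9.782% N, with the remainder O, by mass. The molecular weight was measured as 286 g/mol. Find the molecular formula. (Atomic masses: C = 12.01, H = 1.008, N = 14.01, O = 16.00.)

Assume 100 g: 67.08 g C, 11.96 g H, 9.782 g N, 11.178 g O.
C: 67.08 g ÷ 12.01 g/mol = 5.585 mol
H: 11.96 g ÷ 1.008 g/mol = 11.87 mol
N: 9.782 g ÷ 14.01 g/mol = 0.6982 mol
O: 11.178 g ÷ 16.00 g/mol = 0.6986 mol
Ratios (÷ 0.6982): C 7.999, H 16.993, N 1.000, O 1.001
→ C8H17NO
Empirical-formula mass = 143.23 g/mol
n = 286 / 143.23 = 2.00 ≈ 2
Molecular formula = (C8H17NO)×2 = C16H34N2O2

C16H34N2O2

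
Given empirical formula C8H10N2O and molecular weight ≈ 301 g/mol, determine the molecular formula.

Empirical-formula mass = 150.18 g/mol
n = 301 / 150.18 = 2.00 ≈ 2
Molecular formula = (C8H10N2O)2 = C16H20N4O2

C16H20N4O2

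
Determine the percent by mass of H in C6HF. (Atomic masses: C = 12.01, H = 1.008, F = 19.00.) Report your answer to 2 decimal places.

1.09%

Molar mass = 6(12.01) + 1(1.008) + 1(19.00) = 92.068 g/mol
Mass of H per mole = 1 × 1.008 = 1.008 g
% H = 1.008 / 92.068 × 100 = 1.09%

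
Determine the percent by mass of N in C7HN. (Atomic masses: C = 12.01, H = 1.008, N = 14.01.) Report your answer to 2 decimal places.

14.14%

Molar mass = 7(12.01) + 1(1.008) + 1(14.01) = 99.088 g/mol
Mass of N per mole = 1 × 14.01 = 14.010 g
% N = 14.010 / 99.088 × 100 = 14.14%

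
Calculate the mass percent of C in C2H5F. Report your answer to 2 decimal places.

49.98%

Molar mass = 2(12.01) + 5(1.008) + 1(19.00) = 48.060 g/mol
Mass of C per mole = 2 × 12.01 = 24.020 g
% C = 24.020 / 48.060 × 100 = 49.98%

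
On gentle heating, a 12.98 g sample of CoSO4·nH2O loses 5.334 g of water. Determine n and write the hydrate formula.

CoSO4·6H2O

Mass of anhydrous CoSO4 = 12.98 − 5.334 = 7.646 g
mol H2O = 5.334 / 18.02 = 0.296
Molar mass of CoSO4 = 155.00 g/mol → mol CoSO4 = 7.646 / 155.00 = 0.04933
n = 0.296 / 0.04933 = 6.00 ≈ 6 → CoSO4·6H2O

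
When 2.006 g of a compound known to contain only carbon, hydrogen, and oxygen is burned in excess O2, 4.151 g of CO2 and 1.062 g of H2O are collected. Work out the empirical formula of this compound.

mol C = 4.151 / 44.01 = 0.09432; mass C = 0.09432 × 12.01 = 1.133 g
mol H = 2 × (1.062 / 18.02) = 0.1179; mass H = 0.1179 × 1.008 = 0.1188 g
mass O = 2.006 − (1.252) = 0.7544 g → mol O = 0.04715
Divide by the smallest (0.04715 mol O): C 2.000, H 2.500, O 1.000
×2: C 4.00, H 5.00, O 2.00 → C4H5O2

C4H5O2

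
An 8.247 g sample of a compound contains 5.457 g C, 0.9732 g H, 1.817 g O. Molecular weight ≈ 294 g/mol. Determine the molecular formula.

C16H34O4

n(C) = 5.457/12.01 = 0.4544, n(H) = 0.9732/1.008 = 0.9655, n(O) = 1.817/16.00 = 0.1136
Ratios (÷ 0.1136): C 4.001, H 8.502, O 1.000
×2: C 8.00, H 17.00, O 2.00 → C8H17O2
Empirical-formula mass = 145.22 g/mol
n = 294 / 145.22 = 2.02 ≈ 2
Molecular formula = (C8H17O2)×2 = C16H34O4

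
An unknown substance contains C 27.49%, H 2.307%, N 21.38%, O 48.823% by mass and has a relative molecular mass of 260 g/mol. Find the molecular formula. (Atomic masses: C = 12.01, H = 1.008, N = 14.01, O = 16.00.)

C6H6N4O8

Assume 100 g: 27.49 g C, 2.307 g H, 21.38 g N, 48.823 g O.
Moles — C: 27.49 / 12.01 = 2.289 mol; H: 2.307 / 1.008 = 2.289 mol; N: 21.38 / 14.01 = 1.526 mol; O: 48.823 / 16.00 = 3.051 mol
Smallest is N at 1.526 mol; normalising gives C 1.500, H 1.500, N 1.000, O 2.000
Multiply by 2: C 3.00, H 3.00, N 2.00, O 4.00 → C3H3N2O4
Empirical-formula mass = 131.07 g/mol
n = 260 / 131.07 = 1.98 ≈ 2
Molecular formula = (C3H3N2O4)×2 = C6H6N4O8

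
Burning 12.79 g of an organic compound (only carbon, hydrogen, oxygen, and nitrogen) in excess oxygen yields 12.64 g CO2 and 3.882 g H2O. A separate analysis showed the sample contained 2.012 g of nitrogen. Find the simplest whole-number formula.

C2H3NO3

mol C = 12.64 / 44.01 = 0.2872; mass C = 0.2872 × 12.01 = 3.449 g
mol H = 2 × (3.882 / 18.02) = 0.4309; mass H = 0.4309 × 1.008 = 0.4343 g
mol N = 2.012 / 14.01 = 0.1436
mass O = 12.79 − (5.896) = 6.894 g → mol O = 0.4309
Divide by the smallest (0.1436 mol N): C 2.000, H 3.000, N 1.000, O 3.000
Ratio ≈ 2:3:1:3, so the empirical formula is C2H3NO3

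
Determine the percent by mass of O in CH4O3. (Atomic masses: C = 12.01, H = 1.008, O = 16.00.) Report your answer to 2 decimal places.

74.95%

Molar mass = 1(12.01) + 4(1.008) + 3(16.00) = 64.042 g/mol
Mass of O per mole = 3 × 16.00 = 48.000 g
% O = 48.000 / 64.042 × 100 = 74.95%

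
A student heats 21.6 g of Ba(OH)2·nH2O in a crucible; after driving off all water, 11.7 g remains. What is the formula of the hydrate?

Ba(OH)2·8H2O

Mass of water lost = 21.6 − 11.7 = 9.9 g → 9.9 / 18.02 = 0.5494 mol H2O
Molar mass of Ba(OH)2 = 171.35 g/mol → mol Ba(OH)2 = 11.7 / 171.35 = 0.06828
n = 0.5494 / 0.06828 = 8.05 ≈ 8 → Ba(OH)2·8H2O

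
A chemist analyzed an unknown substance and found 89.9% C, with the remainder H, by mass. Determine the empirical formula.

C3H4

Assume 100 g: 89.9 g C, 10.1 g H.
n(C) = 89.9/12.01 = 7.485, n(H) = 10.1/1.008 = 10.02
Smallest is C at 7.485 mol; normalising gives C 1.000, H 1.339
Scaling by 3: C 3.00, H 4.02 → C3H4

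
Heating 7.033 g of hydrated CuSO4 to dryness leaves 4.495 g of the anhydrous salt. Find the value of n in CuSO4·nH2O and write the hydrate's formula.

CuSO4·5H2O

Mass of water lost = 7.033 − 4.495 = 2.538 g → 2.538 / 18.02 = 0.1408 mol H2O
Molar mass of CuSO4 = 159.62 g/mol → mol CuSO4 = 4.495 / 159.62 = 0.02816
n = 0.1408 / 0.02816 = 5.00 ≈ 5 → CuSO4·5H2O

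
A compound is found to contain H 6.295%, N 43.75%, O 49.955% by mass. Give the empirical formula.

H2NO

Assume 100 g: 6.295 g H, 43.75 g N, 49.955 g O.
Moles — H: 6.295 / 1.008 = 6.245 mol; N: 43.75 / 14.01 = 3.123 mol; O: 49.955 / 16.00 = 3.122 mol
Divide by the smallest (3.122 mol O): H 2.000, N 1.000, O 1.000
≈ 2:1:1 → H2NO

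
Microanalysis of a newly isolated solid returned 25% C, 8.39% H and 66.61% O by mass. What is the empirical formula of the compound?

Assume 100 g: 25 g C, 8.39 g H, 66.61 g O.
C: 25 g ÷ 12.01 g/mol = 2.082 mol
H: 8.39 g ÷ 1.008 g/mol = 8.323 mol
O: 66.61 g ÷ 16.00 g/mol = 4.163 mol
Ratios (÷ 2.082): C 1.000, H 3.999, O 2.000
→ CH4O2

CH4O2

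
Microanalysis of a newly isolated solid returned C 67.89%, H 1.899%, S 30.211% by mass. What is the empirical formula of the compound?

C6H2S

Assume 100 g: 67.89 g C, 1.899 g H, 30.211 g S.
Moles — C: 67.89 / 12.01 = 5.653 mol; H: 1.899 / 1.008 = 1.884 mol; S: 30.211 / 32.07 = 0.942 mol
Smallest is S at 0.942 mol; normalising gives C 6.001, H 2.000, S 1.000
≈ 6:2:1 → C6H2S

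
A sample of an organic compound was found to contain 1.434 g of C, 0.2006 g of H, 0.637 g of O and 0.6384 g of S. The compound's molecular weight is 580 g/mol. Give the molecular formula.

C24H40O8S4

Moles — C: 1.434 / 12.01 = 0.1194 mol; H: 0.2006 / 1.008 = 0.199 mol; O: 0.637 / 16.00 = 0.03981 mol; S: 0.6384 / 32.07 = 0.01991 mol
Ratios (÷ 0.01991): C 5.998, H 9.997, O 2.000, S 1.000
≈ 6:10:2:1 → C6H10O2S
Empirical-formula mass = 146.21 g/mol
n = 580 / 146.21 = 3.97 ≈ 4
Molecular formula = (C6H10O2S)×4 = C24H40O8S4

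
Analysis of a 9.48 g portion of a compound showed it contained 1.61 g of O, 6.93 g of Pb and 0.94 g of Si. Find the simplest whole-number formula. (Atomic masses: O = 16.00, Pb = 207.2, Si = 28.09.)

O: 1.61 g ÷ 16.00 g/mol = 0.1006 mol
Pb: 6.93 g ÷ 207.2 g/mol = 0.03345 mol
Si: 0.94 g ÷ 28.09 g/mol = 0.03346 mol
Smallest is Pb at 0.03345 mol; normalising gives O 3.009, Pb 1.000, Si 1.001
Ratio ≈ 3:1:1, so the empirical formula is O3PbSi

O3PbSi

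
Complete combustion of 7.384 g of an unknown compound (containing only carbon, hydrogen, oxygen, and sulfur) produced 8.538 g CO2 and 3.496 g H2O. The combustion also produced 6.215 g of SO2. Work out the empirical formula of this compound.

mol C = 8.538 / 44.01 = 0.1940; mass C = 0.1940 × 12.01 = 2.330 g
mol H = 2 × (3.496 / 18.02) = 0.3880; mass H = 0.3880 × 1.008 = 0.3911 g
mol S = 6.215 / 64.07 = 0.09700; mass S = 3.111 g
mass O = 7.384 − (5.832) = 1.552 g → mol O = 0.09700
Ratios (÷ 0.097): C 2.000, H 4.000, O 1.000, S 1.000
≈ 2:4:1:1 → C2H4OS

C2H4OS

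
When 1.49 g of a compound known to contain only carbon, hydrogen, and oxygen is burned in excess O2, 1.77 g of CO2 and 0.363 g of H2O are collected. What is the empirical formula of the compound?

C2H2O3

mol C = 1.77 / 44.01 = 0.04022; mass C = 0.04022 × 12.01 = 0.4830 g
mol H = 2 × (0.363 / 18.02) = 0.04029; mass H = 0.04029 × 1.008 = 0.04061 g
mass O = 1.49 − (0.5236) = 0.9664 g → mol O = 0.06040
Ratios (÷ 0.04022): C 1.000, H 1.002, O 1.502
Multiply by 2: C 2.00, H 2.00, O 3.00 → C2H2O3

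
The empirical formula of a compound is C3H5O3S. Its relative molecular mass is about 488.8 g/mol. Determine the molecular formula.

Empirical-formula mass = 121.14 g/mol
n = 488.8 / 121.14 = 4.04 ≈ 4
Molecular formula = (C3H5O3S)4 = C12H20O12S4

C12H20O12S4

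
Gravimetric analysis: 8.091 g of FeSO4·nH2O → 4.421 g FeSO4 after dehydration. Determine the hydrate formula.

FeSO4·7H2O

Mass of water lost = 8.091 − 4.421 = 3.67 g → 3.67 / 18.02 = 0.2037 mol H2O
Molar mass of FeSO4 = 151.92 g/mol → mol FeSO4 = 4.421 / 151.92 = 0.0291
n = 0.2037 / 0.0291 = 7.00 ≈ 7 → FeSO4·7H2O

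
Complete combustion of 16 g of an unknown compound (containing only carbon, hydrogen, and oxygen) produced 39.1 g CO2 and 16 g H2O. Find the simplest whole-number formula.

mol C = 39.1 / 44.01 = 0.8884; mass C = 0.8884 × 12.01 = 10.67 g
mol H = 2 × (16 / 18.02) = 1.776; mass H = 1.776 × 1.008 = 1.790 g
mass O = 16 − (12.46) = 3.540 g → mol O = 0.2212
Ratios (÷ 0.2212): C 4.016, H 8.026, O 1.000
Ratio ≈ 4:8:1, so the empirical formula is C4H8O

C4H8O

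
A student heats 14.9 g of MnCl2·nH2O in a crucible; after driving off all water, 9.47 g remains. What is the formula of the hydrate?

Mass of water lost = 14.9 − 9.47 = 5.43 g → 5.43 / 18.02 = 0.3013 mol H2O
Molar mass of MnCl2 = 125.84 g/mol → mol MnCl2 = 9.47 / 125.84 = 0.07525
n = 0.3013 / 0.07525 = 4.00 ≈ 4 → MnCl2·4H2O

MnCl2·4H2O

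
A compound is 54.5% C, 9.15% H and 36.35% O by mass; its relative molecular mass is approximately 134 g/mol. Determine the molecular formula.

Assume 100 g: 54.5 g C, 9.15 g H, 36.35 g O.
C: 54.5 g ÷ 12.01 g/mol = 4.538 mol
H: 9.15 g ÷ 1.008 g/mol = 9.077 mol
O: 36.35 g ÷ 16.00 g/mol = 2.272 mol
Ratios (÷ 2.272): C 1.997, H 3.996, O 1.000
Ratio ≈ 2:4:1, so the empirical formula is C2H4O
Empirical-formula mass = 44.05 g/mol
n = 134 / 44.05 = 3.04 ≈ 3
Molecular formula = (C2H4O)×3 = C6H12O3

C6H12O3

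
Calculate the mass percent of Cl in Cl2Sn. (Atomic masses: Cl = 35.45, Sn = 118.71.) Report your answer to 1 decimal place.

37.4%

Molar mass = 2(35.45) + 1(118.71) = 189.610 g/mol
Mass of Cl per mole = 2 × 35.45 = 70.900 g
% Cl = 70.900 / 189.610 × 100 = 37.4%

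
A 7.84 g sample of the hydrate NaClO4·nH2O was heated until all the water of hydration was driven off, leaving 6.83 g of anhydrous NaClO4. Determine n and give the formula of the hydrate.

NaClO4·H2O

Mass of water lost = 7.84 − 6.83 = 1.01 g → 1.01 / 18.02 = 0.05605 mol H2O
Molar mass of NaClO4 = 122.44 g/mol → mol NaClO4 = 6.83 / 122.44 = 0.05578
n = 0.05605 / 0.05578 = 1.00 ≈ 1 → NaClO4·H2O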